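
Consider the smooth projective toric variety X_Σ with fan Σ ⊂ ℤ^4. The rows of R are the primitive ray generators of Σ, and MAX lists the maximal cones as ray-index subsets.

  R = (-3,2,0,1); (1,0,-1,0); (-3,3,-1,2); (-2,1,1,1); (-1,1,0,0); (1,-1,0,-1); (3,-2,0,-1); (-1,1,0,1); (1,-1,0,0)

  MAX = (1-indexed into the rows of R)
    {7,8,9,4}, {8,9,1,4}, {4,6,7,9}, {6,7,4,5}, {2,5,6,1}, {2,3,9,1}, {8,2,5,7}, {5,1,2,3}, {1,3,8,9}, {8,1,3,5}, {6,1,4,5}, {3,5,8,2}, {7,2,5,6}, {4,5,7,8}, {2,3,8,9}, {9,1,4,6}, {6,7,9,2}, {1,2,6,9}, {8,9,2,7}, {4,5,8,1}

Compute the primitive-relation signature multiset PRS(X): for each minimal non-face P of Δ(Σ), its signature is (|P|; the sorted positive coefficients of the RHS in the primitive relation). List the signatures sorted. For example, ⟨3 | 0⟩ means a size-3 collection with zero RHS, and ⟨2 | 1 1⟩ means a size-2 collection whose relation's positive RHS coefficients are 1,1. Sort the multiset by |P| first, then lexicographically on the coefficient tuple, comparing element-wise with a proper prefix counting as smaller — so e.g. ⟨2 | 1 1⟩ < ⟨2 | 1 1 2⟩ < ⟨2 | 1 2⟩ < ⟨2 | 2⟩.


The 8 primitive collections of Σ (r=9, n=4):

  {1,7}:  v_{1} + v_{7} = 0  so sig = ⟨2 | 0⟩
  {5,9}:  v_{5} + v_{9} = 0  so sig = ⟨2 | 0⟩
  {6,8}:  v_{6} + v_{8} = 0  so sig = ⟨2 | 0⟩
  {2,4}:  v_{2} + v_{4} = v_{8}  so sig = ⟨2 | 1⟩
  {3,6}:  v_{3} + v_{6} = v_{1} + v_{2}  so sig = ⟨2 | 1 1⟩
  {3,7}:  v_{3} + v_{7} = v_{2} + v_{8}  so sig = ⟨2 | 1 1⟩
  {3,4}:  v_{3} + v_{4} = v_{1} + 2·v_{8}  so sig = ⟨2 | 1 2⟩
  {1,2,8}:  v_{1} + v_{2} + v_{8} = v_{3}  so sig = ⟨3 | 1⟩

so the primitive-relation signature multiset is
    ⟨2 | 0⟩
    ⟨2 | 0⟩
    ⟨2 | 0⟩
    ⟨2 | 1⟩
    ⟨2 | 1 1⟩
    ⟨2 | 1 1⟩
    ⟨2 | 1 2⟩
    ⟨3 | 1⟩


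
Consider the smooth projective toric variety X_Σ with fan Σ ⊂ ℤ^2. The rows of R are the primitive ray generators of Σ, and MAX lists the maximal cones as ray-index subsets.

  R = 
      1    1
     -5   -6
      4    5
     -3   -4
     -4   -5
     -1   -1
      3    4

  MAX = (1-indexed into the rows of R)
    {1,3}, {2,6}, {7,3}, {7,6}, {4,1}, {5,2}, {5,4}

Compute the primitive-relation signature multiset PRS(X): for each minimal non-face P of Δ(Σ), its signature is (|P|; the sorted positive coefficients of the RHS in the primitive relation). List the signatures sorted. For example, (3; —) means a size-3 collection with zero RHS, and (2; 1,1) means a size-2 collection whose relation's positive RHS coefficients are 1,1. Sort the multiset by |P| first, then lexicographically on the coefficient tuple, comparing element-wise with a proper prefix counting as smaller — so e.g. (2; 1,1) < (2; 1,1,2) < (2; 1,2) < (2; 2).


Minimal non-faces — 14 found among 7 rays, 7 max cones:

  {1,6}:  v_{1} + v_{6} = 0  so sig = (2; —)
  {3,5}:  v_{3} + v_{5} = 0  so sig = (2; —)
  {4,7}:  v_{4} + v_{7} = 0  so sig = (2; —)
  {1,2}:  v_{1} + v_{2} = v_{5}  so sig = (2; 1)
  {1,5}:  v_{1} + v_{5} = v_{4}  so sig = (2; 1)
  {1,7}:  v_{1} + v_{7} = v_{3}  so sig = (2; 1)
  {2,3}:  v_{2} + v_{3} = v_{6}  so sig = (2; 1)
  {3,4}:  v_{3} + v_{4} = v_{1}  so sig = (2; 1)
  {3,6}:  v_{3} + v_{6} = v_{7}  so sig = (2; 1)
  {4,6}:  v_{4} + v_{6} = v_{5}  so sig = (2; 1)
  {5,6}:  v_{5} + v_{6} = v_{2}  so sig = (2; 1)
  {5,7}:  v_{5} + v_{7} = v_{6}  so sig = (2; 1)
  {2,4}:  v_{2} + v_{4} = 2·v_{5}  so sig = (2; 2)
  {2,7}:  v_{2} + v_{7} = 2·v_{6}  so sig = (2; 2)

Hence PRS(X_Σ) =
[(2; —), (2; —), (2; —), (2; 1), (2; 1), (2; 1), (2; 1), (2; 1), (2; 1), (2; 1), (2; 1), (2; 1), (2; 2), (2; 2)]


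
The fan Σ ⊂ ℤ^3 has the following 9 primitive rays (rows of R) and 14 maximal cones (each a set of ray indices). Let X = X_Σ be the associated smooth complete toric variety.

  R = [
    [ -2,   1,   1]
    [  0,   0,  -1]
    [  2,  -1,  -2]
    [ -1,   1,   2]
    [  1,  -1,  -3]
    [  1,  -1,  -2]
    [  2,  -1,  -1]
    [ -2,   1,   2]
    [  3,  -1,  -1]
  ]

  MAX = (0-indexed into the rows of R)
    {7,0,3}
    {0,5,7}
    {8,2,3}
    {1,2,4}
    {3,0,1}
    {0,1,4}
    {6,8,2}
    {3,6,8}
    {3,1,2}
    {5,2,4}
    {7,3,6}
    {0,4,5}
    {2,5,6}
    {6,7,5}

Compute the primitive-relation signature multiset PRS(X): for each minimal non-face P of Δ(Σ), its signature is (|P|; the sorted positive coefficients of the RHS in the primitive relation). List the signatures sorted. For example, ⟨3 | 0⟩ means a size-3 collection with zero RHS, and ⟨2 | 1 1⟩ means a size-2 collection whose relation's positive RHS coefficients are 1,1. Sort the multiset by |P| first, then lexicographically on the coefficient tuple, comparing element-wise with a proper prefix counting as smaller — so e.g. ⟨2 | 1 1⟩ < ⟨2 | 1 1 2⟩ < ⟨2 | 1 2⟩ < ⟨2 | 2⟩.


|primitive collections| = 16. Relations:

  • {0,6}:  v_{0} + v_{6} = 0 — sig = ⟨2 | 0⟩
  • {2,7}:  v_{2} + v_{7} = 0 — sig = ⟨2 | 0⟩
  • {3,5}:  v_{3} + v_{5} = 0 — sig = ⟨2 | 0⟩
  • {0,2}:  v_{0} + v_{2} = v_{1} — sig = ⟨2 | 1⟩
  • {1,5}:  v_{1} + v_{5} = v_{4} — sig = ⟨2 | 1⟩
  • {1,6}:  v_{1} + v_{6} = v_{2} — sig = ⟨2 | 1⟩
  • {1,7}:  v_{1} + v_{7} = v_{0} — sig = ⟨2 | 1⟩
  • {3,4}:  v_{3} + v_{4} = v_{1} — sig = ⟨2 | 1⟩
  • {0,8}:  v_{0} + v_{8} = v_{2} + v_{3} — sig = ⟨2 | 1 1⟩
  • {4,6}:  v_{4} + v_{6} = v_{2} + v_{5} — sig = ⟨2 | 1 1⟩
  • {4,7}:  v_{4} + v_{7} = v_{0} + v_{5} — sig = ⟨2 | 1 1⟩
  • {5,8}:  v_{5} + v_{8} = v_{2} + v_{6} — sig = ⟨2 | 1 1⟩
  • {7,8}:  v_{7} + v_{8} = v_{3} + v_{6} — sig = ⟨2 | 1 1⟩
  • {1,8}:  v_{1} + v_{8} = 2·v_{2} + v_{3} — sig = ⟨2 | 1 2⟩
  • {4,8}:  v_{4} + v_{8} = 2·v_{2} — sig = ⟨2 | 2⟩
  • {2,3,6}:  v_{2} + v_{3} + v_{6} = v_{8} — sig = ⟨3 | 1⟩

Sorted signature multiset PRS(X):
    ⟨2 | 0⟩
    ⟨2 | 0⟩
    ⟨2 | 0⟩
    ⟨2 | 1⟩
    ⟨2 | 1⟩
    ⟨2 | 1⟩
    ⟨2 | 1⟩
    ⟨2 | 1⟩
    ⟨2 | 1 1⟩
    ⟨2 | 1 1⟩
    ⟨2 | 1 1⟩
    ⟨2 | 1 1⟩
    ⟨2 | 1 1⟩
    ⟨2 | 1 2⟩
    ⟨2 | 2⟩
    ⟨3 | 1⟩


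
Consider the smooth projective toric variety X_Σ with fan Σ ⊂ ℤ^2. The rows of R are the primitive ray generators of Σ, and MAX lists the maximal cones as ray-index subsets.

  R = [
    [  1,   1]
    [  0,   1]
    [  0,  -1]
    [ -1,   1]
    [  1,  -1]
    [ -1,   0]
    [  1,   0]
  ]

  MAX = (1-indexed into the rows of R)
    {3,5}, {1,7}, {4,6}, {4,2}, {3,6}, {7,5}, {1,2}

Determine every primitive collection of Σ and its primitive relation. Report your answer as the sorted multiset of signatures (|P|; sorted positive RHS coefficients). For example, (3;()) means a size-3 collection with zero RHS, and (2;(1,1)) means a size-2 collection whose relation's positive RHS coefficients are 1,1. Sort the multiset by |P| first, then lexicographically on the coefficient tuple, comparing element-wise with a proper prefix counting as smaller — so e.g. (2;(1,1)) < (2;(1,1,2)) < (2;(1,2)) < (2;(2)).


Δ(Σ) — 7 vertices, 14 min non-faces:

  • {2,3}:  v_{2} + v_{3} = 0  →  sig = (2;())
  • {4,5}:  v_{4} + v_{5} = 0  →  sig = (2;())
  • {6,7}:  v_{6} + v_{7} = 0  →  sig = (2;())
  • {1,3}:  v_{1} + v_{3} = v_{7}  →  sig = (2;(1))
  • {1,6}:  v_{1} + v_{6} = v_{2}  →  sig = (2;(1))
  • {2,5}:  v_{2} + v_{5} = v_{7}  →  sig = (2;(1))
  • {2,6}:  v_{2} + v_{6} = v_{4}  →  sig = (2;(1))
  • {2,7}:  v_{2} + v_{7} = v_{1}  →  sig = (2;(1))
  • {3,4}:  v_{3} + v_{4} = v_{6}  →  sig = (2;(1))
  • {3,7}:  v_{3} + v_{7} = v_{5}  →  sig = (2;(1))
  • {4,7}:  v_{4} + v_{7} = v_{2}  →  sig = (2;(1))
  • {5,6}:  v_{5} + v_{6} = v_{3}  →  sig = (2;(1))
  • {1,4}:  v_{1} + v_{4} = 2·v_{2}  →  sig = (2;(2))
  • {1,5}:  v_{1} + v_{5} = 2·v_{7}  →  sig = (2;(2))

Sorted signature multiset PRS(X):
    |P|=2: 14 collections, coeffs (), (), (), (1), (1), (1), (1), (1), (1), (1), (1), (1), (2), (2)


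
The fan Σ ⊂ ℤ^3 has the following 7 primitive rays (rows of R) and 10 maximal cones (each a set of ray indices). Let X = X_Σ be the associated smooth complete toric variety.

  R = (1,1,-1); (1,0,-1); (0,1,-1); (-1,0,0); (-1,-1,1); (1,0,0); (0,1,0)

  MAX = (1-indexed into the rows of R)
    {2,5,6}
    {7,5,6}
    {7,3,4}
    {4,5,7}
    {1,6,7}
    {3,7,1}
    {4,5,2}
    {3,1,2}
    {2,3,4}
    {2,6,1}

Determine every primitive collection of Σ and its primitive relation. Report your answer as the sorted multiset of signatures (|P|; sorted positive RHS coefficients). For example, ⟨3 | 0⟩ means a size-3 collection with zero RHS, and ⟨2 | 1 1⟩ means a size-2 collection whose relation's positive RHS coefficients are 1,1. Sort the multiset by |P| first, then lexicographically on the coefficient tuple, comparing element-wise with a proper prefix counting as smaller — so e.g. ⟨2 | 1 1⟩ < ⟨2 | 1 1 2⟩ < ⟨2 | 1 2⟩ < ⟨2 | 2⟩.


Primitive collections (6):

  P = {1,5}:  v_{1} + v_{5} = 0  ⇒ sig = ⟨2 | 0⟩
  P = {4,6}:  v_{4} + v_{6} = 0  ⇒ sig = ⟨2 | 0⟩
  P = {1,4}:  v_{1} + v_{4} = v_{3}  ⇒ sig = ⟨2 | 1⟩
  P = {2,7}:  v_{2} + v_{7} = v_{1}  ⇒ sig = ⟨2 | 1⟩
  P = {3,5}:  v_{3} + v_{5} = v_{4}  ⇒ sig = ⟨2 | 1⟩
  P = {3,6}:  v_{3} + v_{6} = v_{1}  ⇒ sig = ⟨2 | 1⟩

so the primitive-relation signature multiset is
[⟨2 | 0⟩, ⟨2 | 0⟩, ⟨2 | 1⟩, ⟨2 | 1⟩, ⟨2 | 1⟩, ⟨2 | 1⟩]


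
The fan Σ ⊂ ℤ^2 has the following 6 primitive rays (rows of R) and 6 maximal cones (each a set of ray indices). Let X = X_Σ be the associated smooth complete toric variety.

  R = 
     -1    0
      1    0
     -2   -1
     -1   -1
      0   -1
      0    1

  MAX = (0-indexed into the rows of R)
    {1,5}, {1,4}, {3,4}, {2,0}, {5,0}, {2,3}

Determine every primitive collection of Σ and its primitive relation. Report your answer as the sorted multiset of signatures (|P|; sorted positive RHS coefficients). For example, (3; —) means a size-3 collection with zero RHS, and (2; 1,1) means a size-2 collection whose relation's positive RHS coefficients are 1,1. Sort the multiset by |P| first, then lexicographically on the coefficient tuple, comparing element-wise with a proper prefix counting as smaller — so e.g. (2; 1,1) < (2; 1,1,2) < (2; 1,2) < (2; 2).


Δ(Σ) — 6 vertices, 9 min non-faces:

  {0,1}:  v_{0} + v_{1} = 0  ⟹  sig = (2; —)
  {4,5}:  v_{4} + v_{5} = 0  ⟹  sig = (2; —)
  {0,3}:  v_{0} + v_{3} = v_{2}  ⟹  sig = (2; 1)
  {0,4}:  v_{0} + v_{4} = v_{3}  ⟹  sig = (2; 1)
  {1,2}:  v_{1} + v_{2} = v_{3}  ⟹  sig = (2; 1)
  {1,3}:  v_{1} + v_{3} = v_{4}  ⟹  sig = (2; 1)
  {3,5}:  v_{3} + v_{5} = v_{0}  ⟹  sig = (2; 1)
  {2,4}:  v_{2} + v_{4} = 2·v_{3}  ⟹  sig = (2; 2)
  {2,5}:  v_{2} + v_{5} = 2·v_{0}  ⟹  sig = (2; 2)

Hence PRS(X_Σ) =
[(2; —), (2; —), (2; 1), (2; 1), (2; 1), (2; 1), (2; 1), (2; 2), (2; 2)]


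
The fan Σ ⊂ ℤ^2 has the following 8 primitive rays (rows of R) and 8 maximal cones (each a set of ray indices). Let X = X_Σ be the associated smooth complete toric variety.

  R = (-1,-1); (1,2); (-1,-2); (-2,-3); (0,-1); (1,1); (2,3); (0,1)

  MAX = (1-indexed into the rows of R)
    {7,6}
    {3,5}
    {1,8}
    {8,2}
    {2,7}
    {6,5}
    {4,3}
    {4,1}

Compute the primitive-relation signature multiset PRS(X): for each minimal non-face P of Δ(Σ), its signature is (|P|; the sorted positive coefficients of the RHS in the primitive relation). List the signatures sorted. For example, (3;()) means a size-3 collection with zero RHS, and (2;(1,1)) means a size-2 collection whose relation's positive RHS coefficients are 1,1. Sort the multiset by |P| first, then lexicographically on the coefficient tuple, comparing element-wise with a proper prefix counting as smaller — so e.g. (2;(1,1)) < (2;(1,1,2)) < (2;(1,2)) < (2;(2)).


Σ has 20 primitive collections:

  P={1,6}:  v_{1} + v_{6} = 0 ; sig = (2;())
  P={2,3}:  v_{2} + v_{3} = 0 ; sig = (2;())
  P={4,7}:  v_{4} + v_{7} = 0 ; sig = (2;())
  P={5,8}:  v_{5} + v_{8} = 0 ; sig = (2;())
  P={1,2}:  v_{1} + v_{2} = v_{8} ; sig = (2;(1))
  P={1,3}:  v_{1} + v_{3} = v_{4} ; sig = (2;(1))
  P={1,5}:  v_{1} + v_{5} = v_{3} ; sig = (2;(1))
  P={1,7}:  v_{1} + v_{7} = v_{2} ; sig = (2;(1))
  P={2,4}:  v_{2} + v_{4} = v_{1} ; sig = (2;(1))
  P={2,5}:  v_{2} + v_{5} = v_{6} ; sig = (2;(1))
  P={2,6}:  v_{2} + v_{6} = v_{7} ; sig = (2;(1))
  P={3,6}:  v_{3} + v_{6} = v_{5} ; sig = (2;(1))
  P={3,7}:  v_{3} + v_{7} = v_{6} ; sig = (2;(1))
  P={3,8}:  v_{3} + v_{8} = v_{1} ; sig = (2;(1))
  P={4,6}:  v_{4} + v_{6} = v_{3} ; sig = (2;(1))
  P={6,8}:  v_{6} + v_{8} = v_{2} ; sig = (2;(1))
  P={4,5}:  v_{4} + v_{5} = 2·v_{3} ; sig = (2;(2))
  P={4,8}:  v_{4} + v_{8} = 2·v_{1} ; sig = (2;(2))
  P={5,7}:  v_{5} + v_{7} = 2·v_{6} ; sig = (2;(2))
  P={7,8}:  v_{7} + v_{8} = 2·v_{2} ; sig = (2;(2))

Hence PRS(X_Σ) =
    |P|=2: 20 collections, coeffs (), (), (), (), (1), (1), (1), (1), (1), (1), (1), (1), (1), (1), (1), (1), (2), (2), (2), (2)


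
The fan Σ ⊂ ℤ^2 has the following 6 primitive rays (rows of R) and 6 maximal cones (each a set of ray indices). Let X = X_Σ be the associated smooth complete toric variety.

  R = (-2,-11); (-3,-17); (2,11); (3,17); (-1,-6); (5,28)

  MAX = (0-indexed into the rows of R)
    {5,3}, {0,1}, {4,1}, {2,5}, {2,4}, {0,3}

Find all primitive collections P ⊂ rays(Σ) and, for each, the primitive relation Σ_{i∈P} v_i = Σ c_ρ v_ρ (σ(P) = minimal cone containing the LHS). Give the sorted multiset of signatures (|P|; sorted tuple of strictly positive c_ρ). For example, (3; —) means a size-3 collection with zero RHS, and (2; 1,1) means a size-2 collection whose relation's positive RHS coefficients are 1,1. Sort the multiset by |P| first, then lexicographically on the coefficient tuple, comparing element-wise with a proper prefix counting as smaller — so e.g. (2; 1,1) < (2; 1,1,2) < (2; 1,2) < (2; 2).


|primitive collections| = 9. Relations:

  {0,2}:  v_{0} + v_{2} = 0  →  sig = (2; —)
  {1,3}:  v_{1} + v_{3} = 0  →  sig = (2; —)
  {0,4}:  v_{0} + v_{4} = v_{1}  →  sig = (2; 1)
  {0,5}:  v_{0} + v_{5} = v_{3}  →  sig = (2; 1)
  {1,2}:  v_{1} + v_{2} = v_{4}  →  sig = (2; 1)
  {1,5}:  v_{1} + v_{5} = v_{2}  →  sig = (2; 1)
  {2,3}:  v_{2} + v_{3} = v_{5}  →  sig = (2; 1)
  {3,4}:  v_{3} + v_{4} = v_{2}  →  sig = (2; 1)
  {4,5}:  v_{4} + v_{5} = 2·v_{2}  →  sig = (2; 2)

Signatures (|P|; sorted positive RHS coefficients), sorted:
{ (2; —) ×2,  (2; 1) ×6,  (2; 2) }


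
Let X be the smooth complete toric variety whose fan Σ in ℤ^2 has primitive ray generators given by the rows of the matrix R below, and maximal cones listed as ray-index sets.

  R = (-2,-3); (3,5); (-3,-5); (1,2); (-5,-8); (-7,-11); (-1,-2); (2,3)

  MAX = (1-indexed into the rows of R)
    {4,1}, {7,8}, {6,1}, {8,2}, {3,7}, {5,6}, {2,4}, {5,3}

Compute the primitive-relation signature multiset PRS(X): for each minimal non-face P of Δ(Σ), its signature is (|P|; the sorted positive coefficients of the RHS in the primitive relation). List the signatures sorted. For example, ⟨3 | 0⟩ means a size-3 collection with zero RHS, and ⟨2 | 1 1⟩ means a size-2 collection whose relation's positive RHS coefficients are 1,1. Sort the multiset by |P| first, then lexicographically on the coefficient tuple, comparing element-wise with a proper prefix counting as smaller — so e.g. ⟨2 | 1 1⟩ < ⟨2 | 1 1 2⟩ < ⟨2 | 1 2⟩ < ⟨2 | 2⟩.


Minimal non-faces — 20 found among 8 rays, 8 max cones:

  • {1,8}:  v_{1} + v_{8} = 0  so sig = ⟨2 | 0⟩
  • {2,3}:  v_{2} + v_{3} = 0  so sig = ⟨2 | 0⟩
  • {4,7}:  v_{4} + v_{7} = 0  so sig = ⟨2 | 0⟩
  • {1,2}:  v_{1} + v_{2} = v_{4}  so sig = ⟨2 | 1⟩
  • {1,3}:  v_{1} + v_{3} = v_{5}  so sig = ⟨2 | 1⟩
  • {1,5}:  v_{1} + v_{5} = v_{6}  so sig = ⟨2 | 1⟩
  • {1,7}:  v_{1} + v_{7} = v_{3}  so sig = ⟨2 | 1⟩
  • {2,5}:  v_{2} + v_{5} = v_{1}  so sig = ⟨2 | 1⟩
  • {2,7}:  v_{2} + v_{7} = v_{8}  so sig = ⟨2 | 1⟩
  • {3,4}:  v_{3} + v_{4} = v_{1}  so sig = ⟨2 | 1⟩
  • {3,8}:  v_{3} + v_{8} = v_{7}  so sig = ⟨2 | 1⟩
  • {4,8}:  v_{4} + v_{8} = v_{2}  so sig = ⟨2 | 1⟩
  • {5,8}:  v_{5} + v_{8} = v_{3}  so sig = ⟨2 | 1⟩
  • {6,8}:  v_{6} + v_{8} = v_{5}  so sig = ⟨2 | 1⟩
  • {6,7}:  v_{6} + v_{7} = v_{3} + v_{5}  so sig = ⟨2 | 1 1⟩
  • {2,6}:  v_{2} + v_{6} = 2·v_{1}  so sig = ⟨2 | 2⟩
  • {3,6}:  v_{3} + v_{6} = 2·v_{5}  so sig = ⟨2 | 2⟩
  • {4,5}:  v_{4} + v_{5} = 2·v_{1}  so sig = ⟨2 | 2⟩
  • {5,7}:  v_{5} + v_{7} = 2·v_{3}  so sig = ⟨2 | 2⟩
  • {4,6}:  v_{4} + v_{6} = 3·v_{1}  so sig = ⟨2 | 3⟩

Hence PRS(X_Σ) =
    |P|=2: 20 collections, coeffs (), (), (), (1), (1), (1), (1), (1), (1), (1), (1), (1), (1), (1), (1,1), (2), (2), (2), (2), (3)


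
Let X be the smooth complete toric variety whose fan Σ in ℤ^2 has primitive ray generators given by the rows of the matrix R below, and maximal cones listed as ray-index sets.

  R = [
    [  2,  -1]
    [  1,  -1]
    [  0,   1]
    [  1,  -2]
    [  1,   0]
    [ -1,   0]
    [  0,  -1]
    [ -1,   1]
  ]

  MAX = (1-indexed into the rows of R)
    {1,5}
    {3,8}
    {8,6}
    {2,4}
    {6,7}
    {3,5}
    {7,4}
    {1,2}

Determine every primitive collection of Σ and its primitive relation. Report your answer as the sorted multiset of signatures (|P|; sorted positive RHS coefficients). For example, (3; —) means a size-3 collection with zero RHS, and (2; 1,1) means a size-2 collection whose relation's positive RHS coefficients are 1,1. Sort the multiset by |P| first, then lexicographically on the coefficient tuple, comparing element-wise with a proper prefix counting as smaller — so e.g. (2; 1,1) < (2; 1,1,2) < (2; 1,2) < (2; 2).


20 collections generate NE(X_Σ); each relation:

  P={2,8}:  v_{2} + v_{8} = 0  ⇒ sig = (2; —)
  P={3,7}:  v_{3} + v_{7} = 0  ⇒ sig = (2; —)
  P={5,6}:  v_{5} + v_{6} = 0  ⇒ sig = (2; —)
  P={1,6}:  v_{1} + v_{6} = v_{2}  ⇒ sig = (2; 1)
  P={1,8}:  v_{1} + v_{8} = v_{5}  ⇒ sig = (2; 1)
  P={2,3}:  v_{2} + v_{3} = v_{5}  ⇒ sig = (2; 1)
  P={2,5}:  v_{2} + v_{5} = v_{1}  ⇒ sig = (2; 1)
  P={2,6}:  v_{2} + v_{6} = v_{7}  ⇒ sig = (2; 1)
  P={2,7}:  v_{2} + v_{7} = v_{4}  ⇒ sig = (2; 1)
  P={3,4}:  v_{3} + v_{4} = v_{2}  ⇒ sig = (2; 1)
  P={3,6}:  v_{3} + v_{6} = v_{8}  ⇒ sig = (2; 1)
  P={4,8}:  v_{4} + v_{8} = v_{7}  ⇒ sig = (2; 1)
  P={5,7}:  v_{5} + v_{7} = v_{2}  ⇒ sig = (2; 1)
  P={5,8}:  v_{5} + v_{8} = v_{3}  ⇒ sig = (2; 1)
  P={7,8}:  v_{7} + v_{8} = v_{6}  ⇒ sig = (2; 1)
  P={1,3}:  v_{1} + v_{3} = 2·v_{5}  ⇒ sig = (2; 2)
  P={1,7}:  v_{1} + v_{7} = 2·v_{2}  ⇒ sig = (2; 2)
  P={4,5}:  v_{4} + v_{5} = 2·v_{2}  ⇒ sig = (2; 2)
  P={4,6}:  v_{4} + v_{6} = 2·v_{7}  ⇒ sig = (2; 2)
  P={1,4}:  v_{1} + v_{4} = 3·v_{2}  ⇒ sig = (2; 3)

Hence PRS(X_Σ) =
{ (2; —) ×3,  (2; 1) ×12,  (2; 2) ×4,  (2; 3) }


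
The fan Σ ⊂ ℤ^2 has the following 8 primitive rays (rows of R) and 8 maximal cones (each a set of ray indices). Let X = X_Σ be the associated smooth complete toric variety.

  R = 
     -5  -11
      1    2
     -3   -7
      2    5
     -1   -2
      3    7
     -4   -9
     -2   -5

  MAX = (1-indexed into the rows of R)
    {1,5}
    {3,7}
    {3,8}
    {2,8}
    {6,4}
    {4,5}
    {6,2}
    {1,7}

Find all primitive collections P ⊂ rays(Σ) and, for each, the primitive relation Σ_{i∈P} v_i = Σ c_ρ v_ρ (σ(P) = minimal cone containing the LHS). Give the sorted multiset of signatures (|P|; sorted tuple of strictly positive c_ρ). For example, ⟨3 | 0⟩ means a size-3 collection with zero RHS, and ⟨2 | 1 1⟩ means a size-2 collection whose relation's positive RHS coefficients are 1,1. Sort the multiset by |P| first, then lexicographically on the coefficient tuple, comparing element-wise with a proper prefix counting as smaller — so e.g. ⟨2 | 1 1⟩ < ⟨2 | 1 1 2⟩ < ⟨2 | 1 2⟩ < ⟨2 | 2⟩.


Δ(Σ) — 8 vertices, 20 min non-faces:

  P={2,5}:  v_{2} + v_{5} = 0  ⟹  sig = ⟨2 | 0⟩
  P={3,6}:  v_{3} + v_{6} = 0  ⟹  sig = ⟨2 | 0⟩
  P={4,8}:  v_{4} + v_{8} = 0  ⟹  sig = ⟨2 | 0⟩
  P={1,2}:  v_{1} + v_{2} = v_{7}  ⟹  sig = ⟨2 | 1⟩
  P={2,3}:  v_{2} + v_{3} = v_{8}  ⟹  sig = ⟨2 | 1⟩
  P={2,4}:  v_{2} + v_{4} = v_{6}  ⟹  sig = ⟨2 | 1⟩
  P={2,7}:  v_{2} + v_{7} = v_{3}  ⟹  sig = ⟨2 | 1⟩
  P={3,4}:  v_{3} + v_{4} = v_{5}  ⟹  sig = ⟨2 | 1⟩
  P={3,5}:  v_{3} + v_{5} = v_{7}  ⟹  sig = ⟨2 | 1⟩
  P={5,6}:  v_{5} + v_{6} = v_{4}  ⟹  sig = ⟨2 | 1⟩
  P={5,7}:  v_{5} + v_{7} = v_{1}  ⟹  sig = ⟨2 | 1⟩
  P={5,8}:  v_{5} + v_{8} = v_{3}  ⟹  sig = ⟨2 | 1⟩
  P={6,7}:  v_{6} + v_{7} = v_{5}  ⟹  sig = ⟨2 | 1⟩
  P={6,8}:  v_{6} + v_{8} = v_{2}  ⟹  sig = ⟨2 | 1⟩
  P={1,8}:  v_{1} + v_{8} = v_{3} + v_{7}  ⟹  sig = ⟨2 | 1 1⟩
  P={1,3}:  v_{1} + v_{3} = 2·v_{7}  ⟹  sig = ⟨2 | 2⟩
  P={1,6}:  v_{1} + v_{6} = 2·v_{5}  ⟹  sig = ⟨2 | 2⟩
  P={4,7}:  v_{4} + v_{7} = 2·v_{5}  ⟹  sig = ⟨2 | 2⟩
  P={7,8}:  v_{7} + v_{8} = 2·v_{3}  ⟹  sig = ⟨2 | 2⟩
  P={1,4}:  v_{1} + v_{4} = 3·v_{5}  ⟹  sig = ⟨2 | 3⟩

Sorted signature multiset PRS(X):
{ ⟨2 | 0⟩ ×3,  ⟨2 | 1⟩ ×11,  ⟨2 | 1 1⟩,  ⟨2 | 2⟩ ×4,  ⟨2 | 3⟩ }


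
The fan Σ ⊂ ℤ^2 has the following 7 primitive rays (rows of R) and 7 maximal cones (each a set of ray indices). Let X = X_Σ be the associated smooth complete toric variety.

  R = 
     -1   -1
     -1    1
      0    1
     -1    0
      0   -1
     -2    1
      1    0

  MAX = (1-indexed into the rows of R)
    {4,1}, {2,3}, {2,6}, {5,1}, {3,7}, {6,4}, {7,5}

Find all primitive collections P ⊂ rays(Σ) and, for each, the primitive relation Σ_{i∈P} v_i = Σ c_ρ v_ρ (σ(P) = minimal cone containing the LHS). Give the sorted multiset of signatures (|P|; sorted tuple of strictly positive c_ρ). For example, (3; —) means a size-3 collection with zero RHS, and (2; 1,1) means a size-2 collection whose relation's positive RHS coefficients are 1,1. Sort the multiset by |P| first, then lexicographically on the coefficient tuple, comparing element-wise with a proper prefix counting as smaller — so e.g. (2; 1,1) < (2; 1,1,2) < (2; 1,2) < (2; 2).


Δ(Σ) — 7 vertices, 14 min non-faces:

  P = {3,5}:  v_{3} + v_{5} = 0 ; sig = (2; —)
  P = {4,7}:  v_{4} + v_{7} = 0 ; sig = (2; —)
  P = {1,3}:  v_{1} + v_{3} = v_{4} ; sig = (2; 1)
  P = {1,7}:  v_{1} + v_{7} = v_{5} ; sig = (2; 1)
  P = {2,4}:  v_{2} + v_{4} = v_{6} ; sig = (2; 1)
  P = {2,5}:  v_{2} + v_{5} = v_{4} ; sig = (2; 1)
  P = {2,7}:  v_{2} + v_{7} = v_{3} ; sig = (2; 1)
  P = {3,4}:  v_{3} + v_{4} = v_{2} ; sig = (2; 1)
  P = {4,5}:  v_{4} + v_{5} = v_{1} ; sig = (2; 1)
  P = {6,7}:  v_{6} + v_{7} = v_{2} ; sig = (2; 1)
  P = {1,2}:  v_{1} + v_{2} = 2·v_{4} ; sig = (2; 2)
  P = {3,6}:  v_{3} + v_{6} = 2·v_{2} ; sig = (2; 2)
  P = {5,6}:  v_{5} + v_{6} = 2·v_{4} ; sig = (2; 2)
  P = {1,6}:  v_{1} + v_{6} = 3·v_{4} ; sig = (2; 3)

Signatures (|P|; sorted positive RHS coefficients), sorted:
[(2; —), (2; —), (2; 1), (2; 1), (2; 1), (2; 1), (2; 1), (2; 1), (2; 1), (2; 1), (2; 2), (2; 2), (2; 2), (2; 3)]


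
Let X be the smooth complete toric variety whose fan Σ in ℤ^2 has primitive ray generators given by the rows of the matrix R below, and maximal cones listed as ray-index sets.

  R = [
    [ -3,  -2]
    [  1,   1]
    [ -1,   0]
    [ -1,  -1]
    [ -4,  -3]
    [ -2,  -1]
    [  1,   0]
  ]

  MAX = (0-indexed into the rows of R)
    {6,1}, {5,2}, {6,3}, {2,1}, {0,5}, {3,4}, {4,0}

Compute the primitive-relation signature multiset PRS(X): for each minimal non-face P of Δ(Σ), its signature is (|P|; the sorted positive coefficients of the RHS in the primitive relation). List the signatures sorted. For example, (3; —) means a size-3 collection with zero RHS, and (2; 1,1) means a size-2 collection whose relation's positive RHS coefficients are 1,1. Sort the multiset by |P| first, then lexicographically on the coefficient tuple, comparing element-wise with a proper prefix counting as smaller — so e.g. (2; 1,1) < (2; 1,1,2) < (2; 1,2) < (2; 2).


Σ has 14 primitive collections:

  P={1,3}:  v_{1} + v_{3} = 0  ⇒ sig = (2; —)
  P={2,6}:  v_{2} + v_{6} = 0  ⇒ sig = (2; —)
  P={0,1}:  v_{0} + v_{1} = v_{5}  ⇒ sig = (2; 1)
  P={0,3}:  v_{0} + v_{3} = v_{4}  ⇒ sig = (2; 1)
  P={1,4}:  v_{1} + v_{4} = v_{0}  ⇒ sig = (2; 1)
  P={1,5}:  v_{1} + v_{5} = v_{2}  ⇒ sig = (2; 1)
  P={2,3}:  v_{2} + v_{3} = v_{5}  ⇒ sig = (2; 1)
  P={3,5}:  v_{3} + v_{5} = v_{0}  ⇒ sig = (2; 1)
  P={5,6}:  v_{5} + v_{6} = v_{3}  ⇒ sig = (2; 1)
  P={2,4}:  v_{2} + v_{4} = v_{0} + v_{5}  ⇒ sig = (2; 1,1)
  P={0,2}:  v_{0} + v_{2} = 2·v_{5}  ⇒ sig = (2; 2)
  P={0,6}:  v_{0} + v_{6} = 2·v_{3}  ⇒ sig = (2; 2)
  P={4,5}:  v_{4} + v_{5} = 2·v_{0}  ⇒ sig = (2; 2)
  P={4,6}:  v_{4} + v_{6} = 3·v_{3}  ⇒ sig = (2; 3)

Hence PRS(X_Σ) =
    |P|=2: 14 collections, coeffs (), (), (1), (1), (1), (1), (1), (1), (1), (1,1), (2), (2), (2), (3)


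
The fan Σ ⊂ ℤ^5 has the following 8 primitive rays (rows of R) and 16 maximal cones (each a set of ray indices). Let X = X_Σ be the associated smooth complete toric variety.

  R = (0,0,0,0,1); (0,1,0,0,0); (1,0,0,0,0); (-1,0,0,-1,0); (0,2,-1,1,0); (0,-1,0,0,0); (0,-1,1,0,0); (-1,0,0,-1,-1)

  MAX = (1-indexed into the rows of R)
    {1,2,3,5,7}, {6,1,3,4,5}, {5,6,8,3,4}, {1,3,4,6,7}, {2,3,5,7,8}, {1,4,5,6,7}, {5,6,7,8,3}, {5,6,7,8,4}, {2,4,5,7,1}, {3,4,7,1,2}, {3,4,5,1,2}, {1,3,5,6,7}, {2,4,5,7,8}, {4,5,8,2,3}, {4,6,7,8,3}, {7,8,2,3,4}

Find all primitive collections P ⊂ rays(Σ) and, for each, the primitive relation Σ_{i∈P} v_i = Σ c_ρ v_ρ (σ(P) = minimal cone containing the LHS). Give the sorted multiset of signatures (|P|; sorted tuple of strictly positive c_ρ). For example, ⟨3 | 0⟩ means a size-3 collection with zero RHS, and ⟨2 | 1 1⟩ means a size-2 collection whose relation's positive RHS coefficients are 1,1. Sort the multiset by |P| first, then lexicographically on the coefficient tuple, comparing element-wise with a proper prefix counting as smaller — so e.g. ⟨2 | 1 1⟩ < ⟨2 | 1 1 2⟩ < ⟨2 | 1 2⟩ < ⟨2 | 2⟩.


Minimal non-faces — 3 found among 8 rays, 16 max cones:

  {2,6}:  v_{2} + v_{6} = 0 ; sig = ⟨2 | 0⟩
  {1,8}:  v_{1} + v_{8} = v_{4} ; sig = ⟨2 | 1⟩
  {3,4,5,7}:  v_{3} + v_{4} + v_{5} + v_{7} = v_{2} ; sig = ⟨4 | 1⟩

Sorted signature multiset PRS(X):
{ ⟨2 | 0⟩,  ⟨2 | 1⟩,  ⟨4 | 1⟩ }


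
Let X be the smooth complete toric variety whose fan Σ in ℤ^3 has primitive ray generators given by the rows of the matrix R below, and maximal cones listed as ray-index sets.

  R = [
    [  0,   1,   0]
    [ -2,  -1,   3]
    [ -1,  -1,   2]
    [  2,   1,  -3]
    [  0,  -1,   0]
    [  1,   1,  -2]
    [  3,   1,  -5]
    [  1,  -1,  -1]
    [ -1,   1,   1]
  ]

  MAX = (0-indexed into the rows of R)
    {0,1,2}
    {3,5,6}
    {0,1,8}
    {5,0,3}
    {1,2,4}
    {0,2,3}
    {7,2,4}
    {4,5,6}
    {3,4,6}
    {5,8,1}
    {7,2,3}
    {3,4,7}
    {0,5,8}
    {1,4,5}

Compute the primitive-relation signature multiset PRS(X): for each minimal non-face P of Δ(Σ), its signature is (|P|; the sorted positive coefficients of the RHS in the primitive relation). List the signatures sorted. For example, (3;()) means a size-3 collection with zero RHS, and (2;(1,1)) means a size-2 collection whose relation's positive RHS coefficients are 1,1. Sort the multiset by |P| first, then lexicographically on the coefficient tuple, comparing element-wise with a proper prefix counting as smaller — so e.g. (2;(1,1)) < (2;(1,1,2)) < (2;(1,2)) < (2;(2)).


|primitive collections| = 18. Relations:

  P = {0,4}:  v_{0} + v_{4} = 0  so sig = (2;())
  P = {1,3}:  v_{1} + v_{3} = 0  so sig = (2;())
  P = {2,5}:  v_{2} + v_{5} = 0  so sig = (2;())
  P = {7,8}:  v_{7} + v_{8} = 0  so sig = (2;())
  P = {0,6}:  v_{0} + v_{6} = v_{3} + v_{5}  so sig = (2;(1,1))
  P = {0,7}:  v_{0} + v_{7} = v_{2} + v_{3}  so sig = (2;(1,1))
  P = {1,6}:  v_{1} + v_{6} = v_{4} + v_{5}  so sig = (2;(1,1))
  P = {1,7}:  v_{1} + v_{7} = v_{2} + v_{4}  so sig = (2;(1,1))
  P = {2,6}:  v_{2} + v_{6} = v_{3} + v_{4}  so sig = (2;(1,1))
  P = {2,8}:  v_{2} + v_{8} = v_{0} + v_{1}  so sig = (2;(1,1))
  P = {3,8}:  v_{3} + v_{8} = v_{0} + v_{5}  so sig = (2;(1,1))
  P = {4,8}:  v_{4} + v_{8} = v_{1} + v_{5}  so sig = (2;(1,1))
  P = {5,7}:  v_{5} + v_{7} = v_{3} + v_{4}  so sig = (2;(1,1))
  P = {6,8}:  v_{6} + v_{8} = 2·v_{5}  so sig = (2;(2))
  P = {6,7}:  v_{6} + v_{7} = 2·v_{3} + 2·v_{4}  so sig = (2;(2,2))
  P = {0,1,5}:  v_{0} + v_{1} + v_{5} = v_{8}  so sig = (3;(1))
  P = {2,3,4}:  v_{2} + v_{3} + v_{4} = v_{7}  so sig = (3;(1))
  P = {3,4,5}:  v_{3} + v_{4} + v_{5} = v_{6}  so sig = (3;(1))

so the primitive-relation signature multiset is
{ (2;()) ×4,  (2;(1,1)) ×9,  (2;(2)),  (2;(2,2)),  (3;(1)) ×3 }


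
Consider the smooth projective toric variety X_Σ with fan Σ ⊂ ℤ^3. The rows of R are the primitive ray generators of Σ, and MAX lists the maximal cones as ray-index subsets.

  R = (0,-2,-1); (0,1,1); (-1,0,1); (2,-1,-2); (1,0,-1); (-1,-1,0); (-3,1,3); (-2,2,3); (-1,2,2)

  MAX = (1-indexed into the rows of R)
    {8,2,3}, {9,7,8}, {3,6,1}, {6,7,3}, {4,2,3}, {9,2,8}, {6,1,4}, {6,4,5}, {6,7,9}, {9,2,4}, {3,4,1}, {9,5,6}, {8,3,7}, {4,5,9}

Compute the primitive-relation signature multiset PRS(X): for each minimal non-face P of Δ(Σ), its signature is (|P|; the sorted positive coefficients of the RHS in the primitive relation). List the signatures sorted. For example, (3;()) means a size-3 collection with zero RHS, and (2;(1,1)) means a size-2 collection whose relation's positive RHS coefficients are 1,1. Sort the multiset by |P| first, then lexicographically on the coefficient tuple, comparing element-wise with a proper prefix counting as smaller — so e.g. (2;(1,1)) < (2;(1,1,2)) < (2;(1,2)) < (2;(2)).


Minimal non-faces — 17 found among 9 rays, 14 max cones:

  • {3,5}:  v_{3} + v_{5} = 0 ; sig = (2;())
  • {1,9}:  v_{1} + v_{9} = v_{3} ; sig = (2;(1))
  • {2,6}:  v_{2} + v_{6} = v_{3} ; sig = (2;(1))
  • {3,9}:  v_{3} + v_{9} = v_{8} ; sig = (2;(1))
  • {4,7}:  v_{4} + v_{7} = v_{3} ; sig = (2;(1))
  • {4,8}:  v_{4} + v_{8} = v_{2} ; sig = (2;(1))
  • {5,8}:  v_{5} + v_{8} = v_{9} ; sig = (2;(1))
  • {6,8}:  v_{6} + v_{8} = v_{7} ; sig = (2;(1))
  • {1,5}:  v_{1} + v_{5} = v_{4} + v_{6} ; sig = (2;(1,1))
  • {2,5}:  v_{2} + v_{5} = v_{4} + v_{9} ; sig = (2;(1,1))
  • {2,7}:  v_{2} + v_{7} = v_{3} + v_{8} ; sig = (2;(1,1))
  • {5,7}:  v_{5} + v_{7} = v_{6} + v_{9} ; sig = (2;(1,1))
  • {1,2}:  v_{1} + v_{2} = 2·v_{3} + v_{4} ; sig = (2;(1,2))
  • {1,7}:  v_{1} + v_{7} = 2·v_{3} + v_{6} ; sig = (2;(1,2))
  • {1,8}:  v_{1} + v_{8} = 2·v_{3} ; sig = (2;(2))
  • {4,6,9}:  v_{4} + v_{6} + v_{9} = 0 ; sig = (3;())
  • {3,4,6}:  v_{3} + v_{4} + v_{6} = v_{1} ; sig = (3;(1))

Hence PRS(X_Σ) =
{ (2;()),  (2;(1)) ×7,  (2;(1,1)) ×4,  (2;(1,2)) ×2,  (2;(2)),  (3;()),  (3;(1)) }


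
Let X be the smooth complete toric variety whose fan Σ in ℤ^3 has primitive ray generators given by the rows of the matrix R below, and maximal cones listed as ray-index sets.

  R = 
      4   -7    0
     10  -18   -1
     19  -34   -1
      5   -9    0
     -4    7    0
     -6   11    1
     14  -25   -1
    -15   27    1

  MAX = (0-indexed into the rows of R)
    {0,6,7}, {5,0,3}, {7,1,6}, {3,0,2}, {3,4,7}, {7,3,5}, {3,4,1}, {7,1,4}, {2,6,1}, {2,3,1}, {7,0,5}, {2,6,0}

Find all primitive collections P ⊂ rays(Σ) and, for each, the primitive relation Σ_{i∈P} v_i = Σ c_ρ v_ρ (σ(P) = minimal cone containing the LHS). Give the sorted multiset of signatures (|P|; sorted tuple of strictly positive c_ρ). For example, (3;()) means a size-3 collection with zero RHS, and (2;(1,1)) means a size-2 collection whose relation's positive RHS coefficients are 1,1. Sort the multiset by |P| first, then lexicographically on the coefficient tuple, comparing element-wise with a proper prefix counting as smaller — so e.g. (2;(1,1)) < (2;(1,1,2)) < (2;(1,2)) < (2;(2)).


Δ(Σ) — 8 vertices, 12 min non-faces:

  P={0,4}:  v_{0} + v_{4} = 0  →  sig = (2;())
  P={0,1}:  v_{0} + v_{1} = v_{6}  →  sig = (2;(1))
  P={1,5}:  v_{1} + v_{5} = v_{0}  →  sig = (2;(1))
  P={2,7}:  v_{2} + v_{7} = v_{0}  →  sig = (2;(1))
  P={3,6}:  v_{3} + v_{6} = v_{2}  →  sig = (2;(1))
  P={4,6}:  v_{4} + v_{6} = v_{1}  →  sig = (2;(1))
  P={2,4}:  v_{2} + v_{4} = v_{1} + v_{3}  →  sig = (2;(1,1))
  P={4,5}:  v_{4} + v_{5} = v_{3} + v_{7}  →  sig = (2;(1,1))
  P={2,5}:  v_{2} + v_{5} = 2·v_{0} + v_{3}  →  sig = (2;(1,2))
  P={5,6}:  v_{5} + v_{6} = 2·v_{0}  →  sig = (2;(2))
  P={1,3,7}:  v_{1} + v_{3} + v_{7} = 0  →  sig = (3;())
  P={0,3,7}:  v_{0} + v_{3} + v_{7} = v_{5}  →  sig = (3;(1))

so the primitive-relation signature multiset is
{ (2;()),  (2;(1)) ×5,  (2;(1,1)) ×2,  (2;(1,2)),  (2;(2)),  (3;()),  (3;(1)) }


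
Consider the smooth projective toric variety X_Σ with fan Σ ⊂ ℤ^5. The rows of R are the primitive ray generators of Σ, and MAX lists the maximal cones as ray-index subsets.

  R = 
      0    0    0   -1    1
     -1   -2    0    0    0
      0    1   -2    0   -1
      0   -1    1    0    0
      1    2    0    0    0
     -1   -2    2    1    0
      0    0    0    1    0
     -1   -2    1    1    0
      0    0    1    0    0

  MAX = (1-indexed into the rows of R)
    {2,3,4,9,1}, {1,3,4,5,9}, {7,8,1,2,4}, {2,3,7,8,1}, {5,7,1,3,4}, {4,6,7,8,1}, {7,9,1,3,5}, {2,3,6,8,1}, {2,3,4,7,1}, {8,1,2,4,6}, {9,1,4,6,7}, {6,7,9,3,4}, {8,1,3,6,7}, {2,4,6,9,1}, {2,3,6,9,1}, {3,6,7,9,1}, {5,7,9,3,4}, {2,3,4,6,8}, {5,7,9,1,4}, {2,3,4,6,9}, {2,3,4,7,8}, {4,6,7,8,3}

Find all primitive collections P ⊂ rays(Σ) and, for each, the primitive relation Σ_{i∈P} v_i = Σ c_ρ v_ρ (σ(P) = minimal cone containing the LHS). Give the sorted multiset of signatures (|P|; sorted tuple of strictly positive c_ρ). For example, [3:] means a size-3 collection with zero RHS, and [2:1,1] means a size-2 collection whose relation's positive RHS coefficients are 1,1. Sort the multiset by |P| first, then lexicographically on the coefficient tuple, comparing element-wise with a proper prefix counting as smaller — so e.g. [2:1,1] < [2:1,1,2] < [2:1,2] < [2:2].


|primitive collections| = 9. Relations:

  {2,5}:  v_{2} + v_{5} = 0  ⟹  sig = [2:]
  {8,9}:  v_{8} + v_{9} = v_{6}  ⟹  sig = [2:1]
  {5,8}:  v_{5} + v_{8} = v_{7} + v_{9}  ⟹  sig = [2:1,1]
  {5,6}:  v_{5} + v_{6} = v_{7} + 2·v_{9}  ⟹  sig = [2:1,2]
  {2,7,9}:  v_{2} + v_{7} + v_{9} = v_{8}  ⟹  sig = [3:1]
  {2,6,7}:  v_{2} + v_{6} + v_{7} = 2·v_{8}  ⟹  sig = [3:2]
  {1,3,4,8}:  v_{1} + v_{3} + v_{4} + v_{8} = v_{2}  ⟹  sig = [4:1]
  {1,3,4,6}:  v_{1} + v_{3} + v_{4} + v_{6} = v_{2} + v_{9}  ⟹  sig = [4:1,1]
  {1,3,4,7,9}:  v_{1} + v_{3} + v_{4} + v_{7} + v_{9} = 0  ⟹  sig = [5:]

Signatures (|P|; sorted positive RHS coefficients), sorted:
    |P|=2: 4 collections, coeffs (), (1), (1,1), (1,2)
    |P|=3: 2 collections, coeffs (1), (2)
    |P|=4: 2 collections, coeffs (1), (1,1)
    |P|=5: 1 collection, coeffs ()


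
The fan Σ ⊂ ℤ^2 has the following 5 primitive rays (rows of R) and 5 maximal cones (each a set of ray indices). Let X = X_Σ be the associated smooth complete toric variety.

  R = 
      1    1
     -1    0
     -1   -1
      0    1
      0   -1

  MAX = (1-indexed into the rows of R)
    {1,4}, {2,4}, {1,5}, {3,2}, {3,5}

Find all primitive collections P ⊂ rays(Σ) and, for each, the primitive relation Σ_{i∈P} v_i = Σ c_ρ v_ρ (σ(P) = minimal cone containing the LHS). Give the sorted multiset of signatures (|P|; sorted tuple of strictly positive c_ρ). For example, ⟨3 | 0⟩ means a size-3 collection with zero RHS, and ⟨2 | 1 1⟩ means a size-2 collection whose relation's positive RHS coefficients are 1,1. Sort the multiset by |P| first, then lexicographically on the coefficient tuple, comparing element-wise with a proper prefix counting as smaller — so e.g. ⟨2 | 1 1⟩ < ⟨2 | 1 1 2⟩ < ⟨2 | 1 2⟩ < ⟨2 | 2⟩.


Primitive collections (5):

  P = {1,3}:  v_{1} + v_{3} = 0  so sig = ⟨2 | 0⟩
  P = {4,5}:  v_{4} + v_{5} = 0  so sig = ⟨2 | 0⟩
  P = {1,2}:  v_{1} + v_{2} = v_{4}  so sig = ⟨2 | 1⟩
  P = {2,5}:  v_{2} + v_{5} = v_{3}  so sig = ⟨2 | 1⟩
  P = {3,4}:  v_{3} + v_{4} = v_{2}  so sig = ⟨2 | 1⟩

Sorted signature multiset PRS(X):
{ ⟨2 | 0⟩ ×2,  ⟨2 | 1⟩ ×3 }


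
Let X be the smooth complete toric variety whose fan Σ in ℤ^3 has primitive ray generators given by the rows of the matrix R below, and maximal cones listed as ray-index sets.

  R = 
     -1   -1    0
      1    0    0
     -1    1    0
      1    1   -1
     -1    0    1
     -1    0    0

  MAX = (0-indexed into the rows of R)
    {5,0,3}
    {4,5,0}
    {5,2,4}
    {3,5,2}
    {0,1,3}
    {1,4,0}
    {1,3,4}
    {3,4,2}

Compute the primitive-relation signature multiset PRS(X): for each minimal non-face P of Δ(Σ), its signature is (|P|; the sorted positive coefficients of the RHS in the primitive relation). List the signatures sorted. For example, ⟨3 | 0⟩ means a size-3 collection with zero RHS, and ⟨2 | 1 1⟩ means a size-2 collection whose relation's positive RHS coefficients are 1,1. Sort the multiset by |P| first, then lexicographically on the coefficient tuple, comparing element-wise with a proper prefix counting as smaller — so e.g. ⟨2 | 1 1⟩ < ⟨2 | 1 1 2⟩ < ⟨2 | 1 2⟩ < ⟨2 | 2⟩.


5 collections generate NE(X_Σ); each relation:

  • {1,5}:  v_{1} + v_{5} = 0  ⟹  sig = ⟨2 | 0⟩
  • {1,2}:  v_{1} + v_{2} = v_{3} + v_{4}  ⟹  sig = ⟨2 | 1 1⟩
  • {0,2}:  v_{0} + v_{2} = 2·v_{5}  ⟹  sig = ⟨2 | 2⟩
  • {0,3,4}:  v_{0} + v_{3} + v_{4} = v_{5}  ⟹  sig = ⟨3 | 1⟩
  • {3,4,5}:  v_{3} + v_{4} + v_{5} = v_{2}  ⟹  sig = ⟨3 | 1⟩

Sorted signature multiset PRS(X):
    ⟨2 | 0⟩
    ⟨2 | 1 1⟩
    ⟨2 | 2⟩
    ⟨3 | 1⟩
    ⟨3 | 1⟩


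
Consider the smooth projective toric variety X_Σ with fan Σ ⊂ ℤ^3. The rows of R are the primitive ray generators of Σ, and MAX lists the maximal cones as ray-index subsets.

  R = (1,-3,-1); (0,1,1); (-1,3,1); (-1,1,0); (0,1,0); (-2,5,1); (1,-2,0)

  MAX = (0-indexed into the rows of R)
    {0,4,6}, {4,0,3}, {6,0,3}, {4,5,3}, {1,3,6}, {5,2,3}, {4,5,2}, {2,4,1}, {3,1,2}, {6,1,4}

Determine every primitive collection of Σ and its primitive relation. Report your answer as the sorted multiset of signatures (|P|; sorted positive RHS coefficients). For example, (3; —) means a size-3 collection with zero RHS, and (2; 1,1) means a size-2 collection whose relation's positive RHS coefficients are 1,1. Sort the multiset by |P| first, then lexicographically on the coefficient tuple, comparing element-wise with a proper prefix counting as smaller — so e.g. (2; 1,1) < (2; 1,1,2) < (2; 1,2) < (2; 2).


9 minimal non-faces of Δ(Σ) (on 7 rays):

  {0,2}:  v_{0} + v_{2} = 0  →  sig = (2; —)
  {0,1}:  v_{0} + v_{1} = v_{6}  →  sig = (2; 1)
  {2,6}:  v_{2} + v_{6} = v_{1}  →  sig = (2; 1)
  {5,6}:  v_{5} + v_{6} = v_{2}  →  sig = (2; 1)
  {0,5}:  v_{0} + v_{5} = v_{3} + v_{4}  →  sig = (2; 1,1)
  {1,5}:  v_{1} + v_{5} = 2·v_{2}  →  sig = (2; 2)
  {3,4,6}:  v_{3} + v_{4} + v_{6} = 0  →  sig = (3; —)
  {1,3,4}:  v_{1} + v_{3} + v_{4} = v_{2}  →  sig = (3; 1)
  {2,3,4}:  v_{2} + v_{3} + v_{4} = v_{5}  →  sig = (3; 1)

so the primitive-relation signature multiset is
    (2; —)
    (2; 1)
    (2; 1)
    (2; 1)
    (2; 1,1)
    (2; 2)
    (3; —)
    (3; 1)
    (3; 1)


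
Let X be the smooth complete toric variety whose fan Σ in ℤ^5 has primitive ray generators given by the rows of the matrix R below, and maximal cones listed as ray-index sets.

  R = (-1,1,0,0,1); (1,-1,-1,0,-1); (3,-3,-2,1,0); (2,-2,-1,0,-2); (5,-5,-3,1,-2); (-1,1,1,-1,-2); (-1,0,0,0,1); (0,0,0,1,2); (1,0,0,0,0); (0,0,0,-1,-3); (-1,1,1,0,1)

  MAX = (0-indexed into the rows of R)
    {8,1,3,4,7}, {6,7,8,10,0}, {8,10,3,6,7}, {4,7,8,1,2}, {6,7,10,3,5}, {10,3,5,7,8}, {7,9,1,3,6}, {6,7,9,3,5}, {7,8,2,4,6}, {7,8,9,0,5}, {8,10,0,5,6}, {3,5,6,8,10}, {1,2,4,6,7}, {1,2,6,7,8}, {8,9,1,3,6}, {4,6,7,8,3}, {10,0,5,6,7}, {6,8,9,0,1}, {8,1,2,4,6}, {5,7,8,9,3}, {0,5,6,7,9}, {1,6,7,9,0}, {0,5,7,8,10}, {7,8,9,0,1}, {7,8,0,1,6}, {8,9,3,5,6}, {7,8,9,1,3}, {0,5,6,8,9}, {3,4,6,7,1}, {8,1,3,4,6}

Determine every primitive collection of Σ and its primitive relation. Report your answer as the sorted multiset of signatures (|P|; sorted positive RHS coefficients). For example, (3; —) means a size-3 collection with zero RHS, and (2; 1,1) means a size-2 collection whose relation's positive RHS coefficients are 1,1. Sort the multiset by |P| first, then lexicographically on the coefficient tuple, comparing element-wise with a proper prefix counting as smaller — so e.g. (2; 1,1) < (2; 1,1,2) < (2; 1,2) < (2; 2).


|primitive collections| = 17. Relations:

  {1,10}:  v_{1} + v_{10} = 0 — sig = (2; —)
  {0,3}:  v_{0} + v_{3} = v_{1} — sig = (2; 1)
  {1,5}:  v_{1} + v_{5} = v_{9} — sig = (2; 1)
  {2,3}:  v_{2} + v_{3} = v_{4} — sig = (2; 1)
  {2,5}:  v_{2} + v_{5} = v_{3} — sig = (2; 1)
  {9,10}:  v_{9} + v_{10} = v_{5} — sig = (2; 1)
  {0,4}:  v_{0} + v_{4} = v_{1} + v_{2} — sig = (2; 1,1)
  {2,9}:  v_{2} + v_{9} = v_{1} + v_{3} — sig = (2; 1,1)
  {2,10}:  v_{2} + v_{10} = v_{3} + v_{6} + v_{7} + v_{8} — sig = (2; 1,1,1,1)
  {0,2}:  v_{0} + v_{2} = 2·v_{1} + v_{6} + v_{7} + v_{8} — sig = (2; 1,1,1,2)
  {4,10}:  v_{4} + v_{10} = 2·v_{3} + v_{6} + v_{7} + v_{8} — sig = (2; 1,1,1,2)
  {4,9}:  v_{4} + v_{9} = v_{1} + 2·v_{3} — sig = (2; 1,2)
  {4,5}:  v_{4} + v_{5} = 2·v_{3} — sig = (2; 2)
  {6,7,8,9}:  v_{6} + v_{7} + v_{8} + v_{9} = 0 — sig = (4; —)
  {5,6,7,8}:  v_{5} + v_{6} + v_{7} + v_{8} = v_{10} — sig = (4; 1)
  {1,3,6,7,8}:  v_{1} + v_{3} + v_{6} + v_{7} + v_{8} = v_{2} — sig = (5; 1)
  {1,4,6,7,8}:  v_{1} + v_{4} + v_{6} + v_{7} + v_{8} = 2·v_{2} — sig = (5; 2)

Signatures (|P|; sorted positive RHS coefficients), sorted:
[(2; —), (2; 1), (2; 1), (2; 1), (2; 1), (2; 1), (2; 1,1), (2; 1,1), (2; 1,1,1,1), (2; 1,1,1,2), (2; 1,1,1,2), (2; 1,2), (2; 2), (4; —), (4; 1), (5; 1), (5; 2)]
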